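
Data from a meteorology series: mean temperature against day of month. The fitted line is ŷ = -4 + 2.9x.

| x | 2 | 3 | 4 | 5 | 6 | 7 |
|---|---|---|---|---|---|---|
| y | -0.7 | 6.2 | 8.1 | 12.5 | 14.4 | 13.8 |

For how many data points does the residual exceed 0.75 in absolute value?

x=2: ŷ = -4 + 2.9·2 = 1.8; r = -0.7 − 1.8 = -2.5
x=3: ŷ = -4 + 2.9·3 = 4.7; r = 6.2 − 4.7 = 1.5
x=4: ŷ = -4 + 2.9·4 = 7.6; r = 8.1 − 7.6 = 0.5
x=5: ŷ = -4 + 2.9·5 = 10.5; r = 12.5 − 10.5 = 2
x=6: ŷ = -4 + 2.9·6 = 13.4; r = 14.4 − 13.4 = 1
x=7: ŷ = -4 + 2.9·7 = 16.3; r = 13.8 − 16.3 = -2.5
|r| > 0.75: x=2 (|r|=2.5), x=3 (|r|=1.5), x=5 (|r|=2), x=6 (|r|=1), x=7 (|r|=2.5) → 5

5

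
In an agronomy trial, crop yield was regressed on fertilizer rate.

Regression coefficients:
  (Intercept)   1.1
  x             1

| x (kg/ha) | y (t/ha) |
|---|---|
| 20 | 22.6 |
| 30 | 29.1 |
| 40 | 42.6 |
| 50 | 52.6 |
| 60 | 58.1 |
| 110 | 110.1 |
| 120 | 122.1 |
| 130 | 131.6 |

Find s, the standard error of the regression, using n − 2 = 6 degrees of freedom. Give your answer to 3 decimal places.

s = 1.915

x=20: ŷ = 1.1 + 20 = 21.1; r = 22.6 − 21.1 = 1.5
x=30: ŷ = 1.1 + 30 = 31.1; r = 29.1 − 31.1 = -2
x=40: ŷ = 1.1 + 40 = 41.1; r = 42.6 − 41.1 = 1.5
x=50: ŷ = 1.1 + 50 = 51.1; r = 52.6 − 51.1 = 1.5
x=60: ŷ = 1.1 + 60 = 61.1; r = 58.1 − 61.1 = -3
x=110: ŷ = 1.1 + 110 = 111.1; r = 110.1 − 111.1 = -1
x=120: ŷ = 1.1 + 120 = 121.1; r = 122.1 − 121.1 = 1
x=130: ŷ = 1.1 + 130 = 131.1; r = 131.6 − 131.1 = 0.5
SSE = 2.25 + 4 + 2.25 + 2.25 + 9 + 1 + 1 + 0.25 = 22
s = √(22/6) = √3.66667 ≈ 1.915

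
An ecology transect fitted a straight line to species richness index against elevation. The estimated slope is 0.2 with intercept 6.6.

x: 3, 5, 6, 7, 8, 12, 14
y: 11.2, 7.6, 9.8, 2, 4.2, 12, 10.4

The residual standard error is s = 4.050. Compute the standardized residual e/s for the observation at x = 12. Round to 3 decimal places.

ŷ = 6.6 + 0.2·12 = 9
e = 12 − 9 = 3
e/s = 3 / 4.050 = 0.741

0.741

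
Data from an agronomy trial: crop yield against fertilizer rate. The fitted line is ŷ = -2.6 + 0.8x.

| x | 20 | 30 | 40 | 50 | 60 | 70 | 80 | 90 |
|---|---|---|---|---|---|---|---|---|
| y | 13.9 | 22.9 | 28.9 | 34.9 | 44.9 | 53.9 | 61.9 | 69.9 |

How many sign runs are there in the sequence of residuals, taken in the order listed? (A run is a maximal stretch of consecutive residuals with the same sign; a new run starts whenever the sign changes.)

x=20: ŷ = -2.6 + 0.8·20 = 13.4; e = 13.9 − 13.4 = 0.5
x=30: ŷ = -2.6 + 0.8·30 = 21.4; e = 22.9 − 21.4 = 1.5
x=40: ŷ = -2.6 + 0.8·40 = 29.4; e = 28.9 − 29.4 = -0.5
x=50: ŷ = -2.6 + 0.8·50 = 37.4; e = 34.9 − 37.4 = -2.5
x=60: ŷ = -2.6 + 0.8·60 = 45.4; e = 44.9 − 45.4 = -0.5
x=70: ŷ = -2.6 + 0.8·70 = 53.4; e = 53.9 − 53.4 = 0.5
x=80: ŷ = -2.6 + 0.8·80 = 61.4; e = 61.9 − 61.4 = 0.5
x=90: ŷ = -2.6 + 0.8·90 = 69.4; e = 69.9 − 69.4 = 0.5
Signs: + + − − − + + +
Runs: +×2, −×3, +×3 → 3

3 runs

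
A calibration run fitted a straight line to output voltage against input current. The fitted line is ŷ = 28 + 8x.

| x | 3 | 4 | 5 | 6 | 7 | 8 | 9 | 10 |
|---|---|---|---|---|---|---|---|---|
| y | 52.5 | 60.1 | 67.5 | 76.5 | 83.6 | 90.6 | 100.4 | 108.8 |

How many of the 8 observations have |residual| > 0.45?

5

x=3: ŷ = 28 + 8·3 = 52; r = 52.5 − 52 = 0.5
x=4: ŷ = 28 + 8·4 = 60; r = 60.1 − 60 = 0.1
x=5: ŷ = 28 + 8·5 = 68; r = 67.5 − 68 = -0.5
x=6: ŷ = 28 + 8·6 = 76; r = 76.5 − 76 = 0.5
x=7: ŷ = 28 + 8·7 = 84; r = 83.6 − 84 = -0.4
x=8: ŷ = 28 + 8·8 = 92; r = 90.6 − 92 = -1.4
x=9: ŷ = 28 + 8·9 = 100; r = 100.4 − 100 = 0.4
x=10: ŷ = 28 + 8·10 = 108; r = 108.8 − 108 = 0.8
|r| > 0.45: x=3 (|r|=0.5), x=5 (|r|=0.5), x=6 (|r|=0.5), x=8 (|r|=1.4), x=10 (|r|=0.8) → 5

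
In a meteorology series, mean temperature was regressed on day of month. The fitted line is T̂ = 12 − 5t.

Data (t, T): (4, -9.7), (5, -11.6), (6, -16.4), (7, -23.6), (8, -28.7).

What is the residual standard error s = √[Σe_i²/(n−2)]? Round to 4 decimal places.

s = 1.6593

t=4: T̂ = 12 − 5·4 = -8; e = -9.7 − (-8) = -1.7
t=5: T̂ = 12 − 5·5 = -13; e = -11.6 − (-13) = 1.4
t=6: T̂ = 12 − 5·6 = -18; e = -16.4 − (-18) = 1.6
t=7: T̂ = 12 − 5·7 = -23; e = -23.6 − (-23) = -0.6
t=8: T̂ = 12 − 5·8 = -28; e = -28.7 − (-28) = -0.7
SSE = 2.89 + 1.96 + 2.56 + 0.36 + 0.49 = 8.26
s = √(8.26/3) = √2.75333 ≈ 1.6593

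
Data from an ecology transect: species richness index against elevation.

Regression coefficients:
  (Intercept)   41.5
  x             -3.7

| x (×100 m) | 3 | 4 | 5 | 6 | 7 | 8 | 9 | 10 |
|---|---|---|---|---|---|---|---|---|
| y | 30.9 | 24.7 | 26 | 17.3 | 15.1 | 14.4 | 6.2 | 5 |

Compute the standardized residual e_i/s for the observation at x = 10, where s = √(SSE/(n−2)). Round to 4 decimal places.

x=3: ŷ = 41.5 − 3.7·3 = 30.4; e = 30.9 − 30.4 = 0.5
x=4: ŷ = 41.5 − 3.7·4 = 26.7; e = 24.7 − 26.7 = -2
x=5: ŷ = 41.5 − 3.7·5 = 23; e = 26 − 23 = 3
x=6: ŷ = 41.5 − 3.7·6 = 19.3; e = 17.3 − 19.3 = -2
x=7: ŷ = 41.5 − 3.7·7 = 15.6; e = 15.1 − 15.6 = -0.5
x=8: ŷ = 41.5 − 3.7·8 = 11.9; e = 14.4 − 11.9 = 2.5
x=9: ŷ = 41.5 − 3.7·9 = 8.2; e = 6.2 − 8.2 = -2
x=10: ŷ = 41.5 − 3.7·10 = 4.5; e = 5 − 4.5 = 0.5
SSE = 0.25 + 4 + 9 + 4 + 0.25 + 6.25 + 4 + 0.25 = 28
s = √(28/6) = 2.16025
e/s = 0.5 / 2.16025 = 0.2315

0.2315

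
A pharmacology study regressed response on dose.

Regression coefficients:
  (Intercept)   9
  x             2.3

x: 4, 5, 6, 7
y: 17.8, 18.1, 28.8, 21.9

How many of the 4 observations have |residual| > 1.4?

3

x=4: ŷ = 9 + 2.3·4 = 18.2; r = 17.8 − 18.2 = -0.4
x=5: ŷ = 9 + 2.3·5 = 20.5; r = 18.1 − 20.5 = -2.4
x=6: ŷ = 9 + 2.3·6 = 22.8; r = 28.8 − 22.8 = 6
x=7: ŷ = 9 + 2.3·7 = 25.1; r = 21.9 − 25.1 = -3.2
|r| > 1.4: x=5 (|r|=2.4), x=6 (|r|=6), x=7 (|r|=3.2) → 3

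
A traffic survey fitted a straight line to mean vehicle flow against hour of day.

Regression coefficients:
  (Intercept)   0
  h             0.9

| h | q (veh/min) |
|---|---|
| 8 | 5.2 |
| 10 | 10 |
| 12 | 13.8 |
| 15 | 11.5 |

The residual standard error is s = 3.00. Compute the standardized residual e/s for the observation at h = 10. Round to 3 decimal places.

ŷ = 0.9·10 = 9
e = 10 − 9 = 1
e/s = 1 / 3.00 = 0.333

0.333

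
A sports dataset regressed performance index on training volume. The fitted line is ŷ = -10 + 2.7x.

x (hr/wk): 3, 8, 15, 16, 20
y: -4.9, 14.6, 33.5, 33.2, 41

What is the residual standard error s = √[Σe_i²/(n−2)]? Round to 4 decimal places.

x=3: ŷ = -10 + 2.7·3 = -1.9; e = -4.9 − (-1.9) = -3
x=8: ŷ = -10 + 2.7·8 = 11.6; e = 14.6 − 11.6 = 3
x=15: ŷ = -10 + 2.7·15 = 30.5; e = 33.5 − 30.5 = 3
x=16: ŷ = -10 + 2.7·16 = 33.2; e = 33.2 − 33.2 = 0
x=20: ŷ = -10 + 2.7·20 = 44; e = 41 − 44 = -3
SSE = 9 + 9 + 9 + 0 + 9 = 36
s = √(36/3) = √12 ≈ 3.4641

s = 3.4641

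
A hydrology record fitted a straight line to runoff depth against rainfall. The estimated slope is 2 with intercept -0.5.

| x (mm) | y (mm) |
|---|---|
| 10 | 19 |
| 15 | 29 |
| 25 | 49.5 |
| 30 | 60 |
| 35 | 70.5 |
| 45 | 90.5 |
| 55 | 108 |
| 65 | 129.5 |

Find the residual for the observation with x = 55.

ŷ = -0.5 + 2·55 = 109.5
e = 108 − 109.5 = -1.5

e = -1.5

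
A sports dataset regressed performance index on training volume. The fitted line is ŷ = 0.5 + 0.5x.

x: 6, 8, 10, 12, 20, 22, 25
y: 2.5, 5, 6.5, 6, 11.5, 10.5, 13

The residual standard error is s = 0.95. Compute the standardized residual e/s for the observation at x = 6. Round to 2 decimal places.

ŷ = 0.5 + 0.5·6 = 3.5
e = 2.5 − 3.5 = -1
e/s = -1 / 0.95 = -1.05

-1.05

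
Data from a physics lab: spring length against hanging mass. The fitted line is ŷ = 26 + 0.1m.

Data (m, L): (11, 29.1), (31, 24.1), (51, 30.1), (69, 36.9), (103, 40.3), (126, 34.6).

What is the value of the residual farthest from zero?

m=11: ŷ = 26 + 0.1·11 = 27.1; e = 29.1 − 27.1 = 2
m=31: ŷ = 26 + 0.1·31 = 29.1; e = 24.1 − 29.1 = -5
m=51: ŷ = 26 + 0.1·51 = 31.1; e = 30.1 − 31.1 = -1
m=69: ŷ = 26 + 0.1·69 = 32.9; e = 36.9 − 32.9 = 4
m=103: ŷ = 26 + 0.1·103 = 36.3; e = 40.3 − 36.3 = 4
m=126: ŷ = 26 + 0.1·126 = 38.6; e = 34.6 − 38.6 = -4
Largest |e| is 5 at m = 31, residual -5.

e = -5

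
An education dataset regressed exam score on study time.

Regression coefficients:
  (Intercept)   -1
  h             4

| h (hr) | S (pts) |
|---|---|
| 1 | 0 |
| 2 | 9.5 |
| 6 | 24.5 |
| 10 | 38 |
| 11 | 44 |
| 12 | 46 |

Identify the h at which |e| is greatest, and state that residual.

h = 1, e = -3

h=1: ŷ = -1 + 4·1 = 3; e = 0 − 3 = -3
h=2: ŷ = -1 + 4·2 = 7; e = 9.5 − 7 = 2.5
h=6: ŷ = -1 + 4·6 = 23; e = 24.5 − 23 = 1.5
h=10: ŷ = -1 + 4·10 = 39; e = 38 − 39 = -1
h=11: ŷ = -1 + 4·11 = 43; e = 44 − 43 = 1
h=12: ŷ = -1 + 4·12 = 47; e = 46 − 47 = -1
Largest |e| is 3 at h = 1, residual -3.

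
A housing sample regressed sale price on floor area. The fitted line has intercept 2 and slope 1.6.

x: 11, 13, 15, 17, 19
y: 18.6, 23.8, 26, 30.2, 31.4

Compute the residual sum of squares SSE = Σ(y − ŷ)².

x=11: ŷ = 2 + 1.6·11 = 19.6; e = 18.6 − 19.6 = -1
x=13: ŷ = 2 + 1.6·13 = 22.8; e = 23.8 − 22.8 = 1
x=15: ŷ = 2 + 1.6·15 = 26; e = 26 − 26 = 0
x=17: ŷ = 2 + 1.6·17 = 29.2; e = 30.2 − 29.2 = 1
x=19: ŷ = 2 + 1.6·19 = 32.4; e = 31.4 − 32.4 = -1
SSE = 1 + 1 + 0 + 1 + 1 = 4

SSE = 4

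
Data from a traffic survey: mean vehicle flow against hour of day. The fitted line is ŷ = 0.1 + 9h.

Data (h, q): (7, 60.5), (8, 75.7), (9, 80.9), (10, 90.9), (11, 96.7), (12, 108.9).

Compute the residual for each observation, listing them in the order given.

-2.6, 3.6, -0.2, 0.8, -2.4, 0.8

h=7: ŷ = 0.1 + 9·7 = 63.1; e = 60.5 − 63.1 = -2.6
h=8: ŷ = 0.1 + 9·8 = 72.1; e = 75.7 − 72.1 = 3.6
h=9: ŷ = 0.1 + 9·9 = 81.1; e = 80.9 − 81.1 = -0.2
h=10: ŷ = 0.1 + 9·10 = 90.1; e = 90.9 − 90.1 = 0.8
h=11: ŷ = 0.1 + 9·11 = 99.1; e = 96.7 − 99.1 = -2.4
h=12: ŷ = 0.1 + 9·12 = 108.1; e = 108.9 − 108.1 = 0.8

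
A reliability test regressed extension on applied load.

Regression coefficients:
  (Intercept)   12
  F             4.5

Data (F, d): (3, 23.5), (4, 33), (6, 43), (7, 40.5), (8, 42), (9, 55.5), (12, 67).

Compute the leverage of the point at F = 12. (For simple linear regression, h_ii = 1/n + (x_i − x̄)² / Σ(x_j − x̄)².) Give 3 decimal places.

h = 0.589

F̄ = (3 + 4 + 6 + 7 + 8 + 9 + 12)/7 = 7
Σ(F − F̄)² = 16 + 9 + 1 + 0 + 1 + 4 + 25 = 56
h = 1/7 + (5)²/56 = 0.142857 + 0.446429 = 0.589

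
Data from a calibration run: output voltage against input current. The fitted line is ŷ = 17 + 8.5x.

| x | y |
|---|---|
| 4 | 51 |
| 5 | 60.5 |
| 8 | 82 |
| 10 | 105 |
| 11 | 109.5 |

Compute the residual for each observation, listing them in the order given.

0, 1, -3, 3, -1

x=4: ŷ = 17 + 8.5·4 = 51; e = 51 − 51 = 0
x=5: ŷ = 17 + 8.5·5 = 59.5; e = 60.5 − 59.5 = 1
x=8: ŷ = 17 + 8.5·8 = 85; e = 82 − 85 = -3
x=10: ŷ = 17 + 8.5·10 = 102; e = 105 − 102 = 3
x=11: ŷ = 17 + 8.5·11 = 110.5; e = 109.5 − 110.5 = -1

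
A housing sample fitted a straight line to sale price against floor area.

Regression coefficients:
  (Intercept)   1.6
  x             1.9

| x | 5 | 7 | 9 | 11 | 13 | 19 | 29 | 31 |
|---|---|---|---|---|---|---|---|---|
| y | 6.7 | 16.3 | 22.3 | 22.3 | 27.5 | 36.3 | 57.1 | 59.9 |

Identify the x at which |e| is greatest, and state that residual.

x = 5, e = -4.4

x=5: ŷ = 1.6 + 1.9·5 = 11.1; e = 6.7 − 11.1 = -4.4
x=7: ŷ = 1.6 + 1.9·7 = 14.9; e = 16.3 − 14.9 = 1.4
x=9: ŷ = 1.6 + 1.9·9 = 18.7; e = 22.3 − 18.7 = 3.6
x=11: ŷ = 1.6 + 1.9·11 = 22.5; e = 22.3 − 22.5 = -0.2
x=13: ŷ = 1.6 + 1.9·13 = 26.3; e = 27.5 − 26.3 = 1.2
x=19: ŷ = 1.6 + 1.9·19 = 37.7; e = 36.3 − 37.7 = -1.4
x=29: ŷ = 1.6 + 1.9·29 = 56.7; e = 57.1 − 56.7 = 0.4
x=31: ŷ = 1.6 + 1.9·31 = 60.5; e = 59.9 − 60.5 = -0.6
Largest |e| is 4.4 at x = 5, residual -4.4.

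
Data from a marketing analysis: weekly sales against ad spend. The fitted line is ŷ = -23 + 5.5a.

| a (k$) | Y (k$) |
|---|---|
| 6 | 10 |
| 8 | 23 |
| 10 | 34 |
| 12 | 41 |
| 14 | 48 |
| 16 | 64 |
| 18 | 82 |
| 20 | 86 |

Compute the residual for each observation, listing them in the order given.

0, 2, 2, -2, -6, -1, 6, -1

a=6: ŷ = -23 + 5.5·6 = 10; r = 10 − 10 = 0
a=8: ŷ = -23 + 5.5·8 = 21; r = 23 − 21 = 2
a=10: ŷ = -23 + 5.5·10 = 32; r = 34 − 32 = 2
a=12: ŷ = -23 + 5.5·12 = 43; r = 41 − 43 = -2
a=14: ŷ = -23 + 5.5·14 = 54; r = 48 − 54 = -6
a=16: ŷ = -23 + 5.5·16 = 65; r = 64 − 65 = -1
a=18: ŷ = -23 + 5.5·18 = 76; r = 82 − 76 = 6
a=20: ŷ = -23 + 5.5·20 = 87; r = 86 − 87 = -1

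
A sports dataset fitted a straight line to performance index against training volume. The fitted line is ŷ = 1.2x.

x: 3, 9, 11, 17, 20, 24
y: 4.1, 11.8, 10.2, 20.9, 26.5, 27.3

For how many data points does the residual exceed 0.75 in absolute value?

x=3: ŷ = 1.2·3 = 3.6; r = 4.1 − 3.6 = 0.5
x=9: ŷ = 1.2·9 = 10.8; r = 11.8 − 10.8 = 1
x=11: ŷ = 1.2·11 = 13.2; r = 10.2 − 13.2 = -3
x=17: ŷ = 1.2·17 = 20.4; r = 20.9 − 20.4 = 0.5
x=20: ŷ = 1.2·20 = 24; r = 26.5 − 24 = 2.5
x=24: ŷ = 1.2·24 = 28.8; r = 27.3 − 28.8 = -1.5
|r| > 0.75: x=9 (|r|=1), x=11 (|r|=3), x=20 (|r|=2.5), x=24 (|r|=1.5) → 4

4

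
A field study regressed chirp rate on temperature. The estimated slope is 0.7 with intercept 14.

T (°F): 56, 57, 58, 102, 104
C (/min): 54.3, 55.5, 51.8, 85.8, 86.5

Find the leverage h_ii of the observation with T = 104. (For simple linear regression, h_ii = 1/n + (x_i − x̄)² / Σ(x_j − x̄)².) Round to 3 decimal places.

h = 0.522

T̄ = (56 + 57 + 58 + 102 + 104)/5 = 75.4
Σ(T − T̄)² = 376.36 + 338.56 + 302.76 + 707.56 + 817.96 = 2543.2
h = 1/5 + (28.6)²/2543.2 = 0.2 + 0.321626 = 0.522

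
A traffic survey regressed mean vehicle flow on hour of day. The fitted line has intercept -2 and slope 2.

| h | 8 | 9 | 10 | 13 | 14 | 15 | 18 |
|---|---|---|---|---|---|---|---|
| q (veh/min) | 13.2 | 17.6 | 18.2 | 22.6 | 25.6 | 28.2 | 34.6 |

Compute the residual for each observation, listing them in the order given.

-0.8, 1.6, 0.2, -1.4, -0.4, 0.2, 0.6

h=8: q̂ = -2 + 2·8 = 14; e = 13.2 − 14 = -0.8
h=9: q̂ = -2 + 2·9 = 16; e = 17.6 − 16 = 1.6
h=10: q̂ = -2 + 2·10 = 18; e = 18.2 − 18 = 0.2
h=13: q̂ = -2 + 2·13 = 24; e = 22.6 − 24 = -1.4
h=14: q̂ = -2 + 2·14 = 26; e = 25.6 − 26 = -0.4
h=15: q̂ = -2 + 2·15 = 28; e = 28.2 − 28 = 0.2
h=18: q̂ = -2 + 2·18 = 34; e = 34.6 − 34 = 0.6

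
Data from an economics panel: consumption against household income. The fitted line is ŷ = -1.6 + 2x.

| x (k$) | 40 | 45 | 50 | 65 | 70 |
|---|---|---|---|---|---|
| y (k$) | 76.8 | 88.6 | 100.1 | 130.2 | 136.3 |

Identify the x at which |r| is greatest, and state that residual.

x=40: ŷ = -1.6 + 2·40 = 78.4; r = 76.8 − 78.4 = -1.6
x=45: ŷ = -1.6 + 2·45 = 88.4; r = 88.6 − 88.4 = 0.2
x=50: ŷ = -1.6 + 2·50 = 98.4; r = 100.1 − 98.4 = 1.7
x=65: ŷ = -1.6 + 2·65 = 128.4; r = 130.2 − 128.4 = 1.8
x=70: ŷ = -1.6 + 2·70 = 138.4; r = 136.3 − 138.4 = -2.1
Largest |r| is 2.1 at x = 70, residual -2.1.

x = 70, r = -2.1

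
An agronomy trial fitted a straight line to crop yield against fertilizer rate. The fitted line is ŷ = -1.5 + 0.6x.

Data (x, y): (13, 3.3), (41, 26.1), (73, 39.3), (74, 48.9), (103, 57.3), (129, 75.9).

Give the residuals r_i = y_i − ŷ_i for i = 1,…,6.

-3, 3, -3, 6, -3, 0

x=13: ŷ = -1.5 + 0.6·13 = 6.3; r = 3.3 − 6.3 = -3
x=41: ŷ = -1.5 + 0.6·41 = 23.1; r = 26.1 − 23.1 = 3
x=73: ŷ = -1.5 + 0.6·73 = 42.3; r = 39.3 − 42.3 = -3
x=74: ŷ = -1.5 + 0.6·74 = 42.9; r = 48.9 − 42.9 = 6
x=103: ŷ = -1.5 + 0.6·103 = 60.3; r = 57.3 − 60.3 = -3
x=129: ŷ = -1.5 + 0.6·129 = 75.9; r = 75.9 − 75.9 = 0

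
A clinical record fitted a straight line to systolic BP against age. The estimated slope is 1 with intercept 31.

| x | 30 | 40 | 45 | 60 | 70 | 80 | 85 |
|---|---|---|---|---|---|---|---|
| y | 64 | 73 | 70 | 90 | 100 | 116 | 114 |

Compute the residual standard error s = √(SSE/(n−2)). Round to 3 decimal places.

x=30: ŷ = 31 + 30 = 61; e = 64 − 61 = 3
x=40: ŷ = 31 + 40 = 71; e = 73 − 71 = 2
x=45: ŷ = 31 + 45 = 76; e = 70 − 76 = -6
x=60: ŷ = 31 + 60 = 91; e = 90 − 91 = -1
x=70: ŷ = 31 + 70 = 101; e = 100 − 101 = -1
x=80: ŷ = 31 + 80 = 111; e = 116 − 111 = 5
x=85: ŷ = 31 + 85 = 116; e = 114 − 116 = -2
SSE = 9 + 4 + 36 + 1 + 1 + 25 + 4 = 80
s = √(80/5) = √16 ≈ 4.000

s = 4.000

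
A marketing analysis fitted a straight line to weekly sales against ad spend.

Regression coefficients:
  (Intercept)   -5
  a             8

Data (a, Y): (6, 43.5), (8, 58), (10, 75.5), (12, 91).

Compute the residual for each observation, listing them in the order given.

0.5, -1, 0.5, 0

a=6: Ŷ = -5 + 8·6 = 43; r = 43.5 − 43 = 0.5
a=8: Ŷ = -5 + 8·8 = 59; r = 58 − 59 = -1
a=10: Ŷ = -5 + 8·10 = 75; r = 75.5 − 75 = 0.5
a=12: Ŷ = -5 + 8·12 = 91; r = 91 − 91 = 0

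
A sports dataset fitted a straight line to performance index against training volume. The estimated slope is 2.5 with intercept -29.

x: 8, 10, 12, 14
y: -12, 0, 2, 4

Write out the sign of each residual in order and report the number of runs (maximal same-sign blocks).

x=8: ŷ = -29 + 2.5·8 = -9; e = -12 − (-9) = -3
x=10: ŷ = -29 + 2.5·10 = -4; e = 0 − (-4) = 4
x=12: ŷ = -29 + 2.5·12 = 1; e = 2 − 1 = 1
x=14: ŷ = -29 + 2.5·14 = 6; e = 4 − 6 = -2
Signs: − + + −
Runs: −×1, +×2, −×1 → 3

3 runs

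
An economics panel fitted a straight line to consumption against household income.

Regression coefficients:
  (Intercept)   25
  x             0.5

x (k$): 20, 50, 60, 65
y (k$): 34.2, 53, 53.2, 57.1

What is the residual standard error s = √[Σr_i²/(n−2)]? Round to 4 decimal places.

s = 2.5534

x=20: ŷ = 25 + 0.5·20 = 35; r = 34.2 − 35 = -0.8
x=50: ŷ = 25 + 0.5·50 = 50; r = 53 − 50 = 3
x=60: ŷ = 25 + 0.5·60 = 55; r = 53.2 − 55 = -1.8
x=65: ŷ = 25 + 0.5·65 = 57.5; r = 57.1 − 57.5 = -0.4
SSE = 0.64 + 9 + 3.24 + 0.16 = 13.04
s = √(13.04/2) = √6.52 ≈ 2.5534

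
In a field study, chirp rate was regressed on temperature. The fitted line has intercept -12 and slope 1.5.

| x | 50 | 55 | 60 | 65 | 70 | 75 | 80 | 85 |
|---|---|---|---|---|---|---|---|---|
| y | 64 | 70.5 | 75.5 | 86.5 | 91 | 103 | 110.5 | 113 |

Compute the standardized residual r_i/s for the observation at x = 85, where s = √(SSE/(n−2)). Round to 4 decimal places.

x=50: ŷ = -12 + 1.5·50 = 63; r = 64 − 63 = 1
x=55: ŷ = -12 + 1.5·55 = 70.5; r = 70.5 − 70.5 = 0
x=60: ŷ = -12 + 1.5·60 = 78; r = 75.5 − 78 = -2.5
x=65: ŷ = -12 + 1.5·65 = 85.5; r = 86.5 − 85.5 = 1
x=70: ŷ = -12 + 1.5·70 = 93; r = 91 − 93 = -2
x=75: ŷ = -12 + 1.5·75 = 100.5; r = 103 − 100.5 = 2.5
x=80: ŷ = -12 + 1.5·80 = 108; r = 110.5 − 108 = 2.5
x=85: ŷ = -12 + 1.5·85 = 115.5; r = 113 − 115.5 = -2.5
SSE = 1 + 0 + 6.25 + 1 + 4 + 6.25 + 6.25 + 6.25 = 31
s = √(31/6) = 2.27303
r/s = -2.5 / 2.27303 = -1.0999

-1.0999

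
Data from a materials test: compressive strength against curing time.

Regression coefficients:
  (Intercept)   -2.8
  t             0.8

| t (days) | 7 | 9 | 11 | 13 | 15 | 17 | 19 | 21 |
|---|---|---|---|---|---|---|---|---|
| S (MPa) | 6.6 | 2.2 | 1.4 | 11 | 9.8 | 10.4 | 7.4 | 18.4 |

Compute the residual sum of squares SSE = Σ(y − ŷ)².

SSE = 96.88

t=7: ŷ = -2.8 + 0.8·7 = 2.8; e = 6.6 − 2.8 = 3.8
t=9: ŷ = -2.8 + 0.8·9 = 4.4; e = 2.2 − 4.4 = -2.2
t=11: ŷ = -2.8 + 0.8·11 = 6; e = 1.4 − 6 = -4.6
t=13: ŷ = -2.8 + 0.8·13 = 7.6; e = 11 − 7.6 = 3.4
t=15: ŷ = -2.8 + 0.8·15 = 9.2; e = 9.8 − 9.2 = 0.6
t=17: ŷ = -2.8 + 0.8·17 = 10.8; e = 10.4 − 10.8 = -0.4
t=19: ŷ = -2.8 + 0.8·19 = 12.4; e = 7.4 − 12.4 = -5
t=21: ŷ = -2.8 + 0.8·21 = 14; e = 18.4 − 14 = 4.4
SSE = 14.44 + 4.84 + 21.16 + 11.56 + 0.36 + 0.16 + 25 + 19.36 = 96.88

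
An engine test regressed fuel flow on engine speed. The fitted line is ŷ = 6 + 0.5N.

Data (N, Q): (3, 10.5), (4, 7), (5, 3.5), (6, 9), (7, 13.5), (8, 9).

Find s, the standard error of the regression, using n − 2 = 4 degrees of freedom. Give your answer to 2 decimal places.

s = 3.61

N=3: ŷ = 6 + 0.5·3 = 7.5; e = 10.5 − 7.5 = 3
N=4: ŷ = 6 + 0.5·4 = 8; e = 7 − 8 = -1
N=5: ŷ = 6 + 0.5·5 = 8.5; e = 3.5 − 8.5 = -5
N=6: ŷ = 6 + 0.5·6 = 9; e = 9 − 9 = 0
N=7: ŷ = 6 + 0.5·7 = 9.5; e = 13.5 − 9.5 = 4
N=8: ŷ = 6 + 0.5·8 = 10; e = 9 − 10 = -1
SSE = 9 + 1 + 25 + 0 + 16 + 1 = 52
s = √(52/4) = √13 ≈ 3.61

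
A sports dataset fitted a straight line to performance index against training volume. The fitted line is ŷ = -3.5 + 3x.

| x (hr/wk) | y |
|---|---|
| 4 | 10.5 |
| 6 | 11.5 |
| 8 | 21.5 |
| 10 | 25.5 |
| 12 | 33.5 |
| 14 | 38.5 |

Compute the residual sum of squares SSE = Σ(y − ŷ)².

x=4: ŷ = -3.5 + 3·4 = 8.5; e = 10.5 − 8.5 = 2
x=6: ŷ = -3.5 + 3·6 = 14.5; e = 11.5 − 14.5 = -3
x=8: ŷ = -3.5 + 3·8 = 20.5; e = 21.5 − 20.5 = 1
x=10: ŷ = -3.5 + 3·10 = 26.5; e = 25.5 − 26.5 = -1
x=12: ŷ = -3.5 + 3·12 = 32.5; e = 33.5 − 32.5 = 1
x=14: ŷ = -3.5 + 3·14 = 38.5; e = 38.5 − 38.5 = 0
SSE = 4 + 9 + 1 + 1 + 1 + 0 = 16

SSE = 16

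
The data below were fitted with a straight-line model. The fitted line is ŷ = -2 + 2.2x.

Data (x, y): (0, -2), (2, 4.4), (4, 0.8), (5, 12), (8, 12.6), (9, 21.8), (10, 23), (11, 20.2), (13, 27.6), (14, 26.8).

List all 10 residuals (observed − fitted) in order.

0, 2, -6, 3, -3, 4, 3, -2, 1, -2

x=0: ŷ = -2 + 2.2·0 = -2; e = -2 − (-2) = 0
x=2: ŷ = -2 + 2.2·2 = 2.4; e = 4.4 − 2.4 = 2
x=4: ŷ = -2 + 2.2·4 = 6.8; e = 0.8 − 6.8 = -6
x=5: ŷ = -2 + 2.2·5 = 9; e = 12 − 9 = 3
x=8: ŷ = -2 + 2.2·8 = 15.6; e = 12.6 − 15.6 = -3
x=9: ŷ = -2 + 2.2·9 = 17.8; e = 21.8 − 17.8 = 4
x=10: ŷ = -2 + 2.2·10 = 20; e = 23 − 20 = 3
x=11: ŷ = -2 + 2.2·11 = 22.2; e = 20.2 − 22.2 = -2
x=13: ŷ = -2 + 2.2·13 = 26.6; e = 27.6 − 26.6 = 1
x=14: ŷ = -2 + 2.2·14 = 28.8; e = 26.8 − 28.8 = -2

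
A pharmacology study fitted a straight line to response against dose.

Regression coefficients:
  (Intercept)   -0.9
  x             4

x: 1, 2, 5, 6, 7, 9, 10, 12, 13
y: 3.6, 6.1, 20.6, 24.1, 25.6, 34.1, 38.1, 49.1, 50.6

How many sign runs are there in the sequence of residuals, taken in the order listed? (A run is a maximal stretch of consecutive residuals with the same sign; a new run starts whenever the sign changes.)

x=1: ŷ = -0.9 + 4·1 = 3.1; r = 3.6 − 3.1 = 0.5
x=2: ŷ = -0.9 + 4·2 = 7.1; r = 6.1 − 7.1 = -1
x=5: ŷ = -0.9 + 4·5 = 19.1; r = 20.6 − 19.1 = 1.5
x=6: ŷ = -0.9 + 4·6 = 23.1; r = 24.1 − 23.1 = 1
x=7: ŷ = -0.9 + 4·7 = 27.1; r = 25.6 − 27.1 = -1.5
x=9: ŷ = -0.9 + 4·9 = 35.1; r = 34.1 − 35.1 = -1
x=10: ŷ = -0.9 + 4·10 = 39.1; r = 38.1 − 39.1 = -1
x=12: ŷ = -0.9 + 4·12 = 47.1; r = 49.1 − 47.1 = 2
x=13: ŷ = -0.9 + 4·13 = 51.1; r = 50.6 − 51.1 = -0.5
Signs: + − + + − − − + −
Runs: +×1, −×1, +×2, −×3, +×1, −×1 → 6

6 runs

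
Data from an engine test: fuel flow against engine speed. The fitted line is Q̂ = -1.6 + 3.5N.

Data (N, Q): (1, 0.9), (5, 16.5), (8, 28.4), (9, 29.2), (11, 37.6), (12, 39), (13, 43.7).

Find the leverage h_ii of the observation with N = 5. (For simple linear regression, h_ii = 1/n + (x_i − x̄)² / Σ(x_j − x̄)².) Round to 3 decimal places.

N̄ = (1 + 5 + 8 + 9 + 11 + 12 + 13)/7 = 8.42857
Σ(N − N̄)² = 55.1837 + 11.7551 + 0.183673 + 0.326531 + 6.61224 + 12.7551 + 20.898 = 107.714
h = 1/7 + (-3.42857)²/107.714 = 0.142857 + 0.109132 = 0.252

h = 0.252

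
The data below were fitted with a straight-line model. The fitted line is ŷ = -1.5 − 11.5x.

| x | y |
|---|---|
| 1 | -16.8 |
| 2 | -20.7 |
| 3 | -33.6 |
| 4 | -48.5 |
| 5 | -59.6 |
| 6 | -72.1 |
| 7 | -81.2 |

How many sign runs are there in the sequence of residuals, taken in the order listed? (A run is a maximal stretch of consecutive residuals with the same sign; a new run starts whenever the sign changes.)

4 runs

x=1: ŷ = -1.5 − 11.5·1 = -13; e = -16.8 − (-13) = -3.8
x=2: ŷ = -1.5 − 11.5·2 = -24.5; e = -20.7 − (-24.5) = 3.8
x=3: ŷ = -1.5 − 11.5·3 = -36; e = -33.6 − (-36) = 2.4
x=4: ŷ = -1.5 − 11.5·4 = -47.5; e = -48.5 − (-47.5) = -1
x=5: ŷ = -1.5 − 11.5·5 = -59; e = -59.6 − (-59) = -0.6
x=6: ŷ = -1.5 − 11.5·6 = -70.5; e = -72.1 − (-70.5) = -1.6
x=7: ŷ = -1.5 − 11.5·7 = -82; e = -81.2 − (-82) = 0.8
Signs: − + + − − − +
Runs: −×1, +×2, −×3, +×1 → 4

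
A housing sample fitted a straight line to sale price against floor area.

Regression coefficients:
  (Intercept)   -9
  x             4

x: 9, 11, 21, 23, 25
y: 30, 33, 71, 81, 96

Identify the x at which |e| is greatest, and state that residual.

x=9: ŷ = -9 + 4·9 = 27; e = 30 − 27 = 3
x=11: ŷ = -9 + 4·11 = 35; e = 33 − 35 = -2
x=21: ŷ = -9 + 4·21 = 75; e = 71 − 75 = -4
x=23: ŷ = -9 + 4·23 = 83; e = 81 − 83 = -2
x=25: ŷ = -9 + 4·25 = 91; e = 96 − 91 = 5
Largest |e| is 5 at x = 25, residual 5.

x = 25, e = 5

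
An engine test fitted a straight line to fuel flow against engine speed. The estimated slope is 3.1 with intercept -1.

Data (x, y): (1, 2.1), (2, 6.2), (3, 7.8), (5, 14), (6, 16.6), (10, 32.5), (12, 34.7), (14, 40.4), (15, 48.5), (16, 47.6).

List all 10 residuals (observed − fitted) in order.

x=1: ŷ = -1 + 3.1·1 = 2.1; e = 2.1 − 2.1 = 0
x=2: ŷ = -1 + 3.1·2 = 5.2; e = 6.2 − 5.2 = 1
x=3: ŷ = -1 + 3.1·3 = 8.3; e = 7.8 − 8.3 = -0.5
x=5: ŷ = -1 + 3.1·5 = 14.5; e = 14 − 14.5 = -0.5
x=6: ŷ = -1 + 3.1·6 = 17.6; e = 16.6 − 17.6 = -1
x=10: ŷ = -1 + 3.1·10 = 30; e = 32.5 − 30 = 2.5
x=12: ŷ = -1 + 3.1·12 = 36.2; e = 34.7 − 36.2 = -1.5
x=14: ŷ = -1 + 3.1·14 = 42.4; e = 40.4 − 42.4 = -2
x=15: ŷ = -1 + 3.1·15 = 45.5; e = 48.5 − 45.5 = 3
x=16: ŷ = -1 + 3.1·16 = 48.6; e = 47.6 − 48.6 = -1

0, 1, -0.5, -0.5, -1, 2.5, -1.5, -2, 3, -1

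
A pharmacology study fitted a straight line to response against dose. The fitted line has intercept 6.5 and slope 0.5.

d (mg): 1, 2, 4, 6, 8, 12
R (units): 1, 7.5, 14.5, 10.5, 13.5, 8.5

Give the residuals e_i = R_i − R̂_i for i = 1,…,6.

-6, 0, 6, 1, 3, -4

d=1: R̂ = 6.5 + 0.5·1 = 7; e = 1 − 7 = -6
d=2: R̂ = 6.5 + 0.5·2 = 7.5; e = 7.5 − 7.5 = 0
d=4: R̂ = 6.5 + 0.5·4 = 8.5; e = 14.5 − 8.5 = 6
d=6: R̂ = 6.5 + 0.5·6 = 9.5; e = 10.5 − 9.5 = 1
d=8: R̂ = 6.5 + 0.5·8 = 10.5; e = 13.5 − 10.5 = 3
d=12: R̂ = 6.5 + 0.5·12 = 12.5; e = 8.5 − 12.5 = -4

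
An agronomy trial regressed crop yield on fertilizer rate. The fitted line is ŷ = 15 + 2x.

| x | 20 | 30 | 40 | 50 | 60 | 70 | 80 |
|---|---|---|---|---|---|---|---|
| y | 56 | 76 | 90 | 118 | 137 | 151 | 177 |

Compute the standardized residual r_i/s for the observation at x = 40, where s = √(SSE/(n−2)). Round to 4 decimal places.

x=20: ŷ = 15 + 2·20 = 55; r = 56 − 55 = 1
x=30: ŷ = 15 + 2·30 = 75; r = 76 − 75 = 1
x=40: ŷ = 15 + 2·40 = 95; r = 90 − 95 = -5
x=50: ŷ = 15 + 2·50 = 115; r = 118 − 115 = 3
x=60: ŷ = 15 + 2·60 = 135; r = 137 − 135 = 2
x=70: ŷ = 15 + 2·70 = 155; r = 151 − 155 = -4
x=80: ŷ = 15 + 2·80 = 175; r = 177 − 175 = 2
SSE = 1 + 1 + 25 + 9 + 4 + 16 + 4 = 60
s = √(60/5) = 3.4641
r/s = -5 / 3.4641 = -1.4434

-1.4434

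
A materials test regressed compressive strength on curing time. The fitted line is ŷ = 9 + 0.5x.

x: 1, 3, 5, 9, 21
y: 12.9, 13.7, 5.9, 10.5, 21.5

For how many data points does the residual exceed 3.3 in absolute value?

x=1: ŷ = 9 + 0.5·1 = 9.5; r = 12.9 − 9.5 = 3.4
x=3: ŷ = 9 + 0.5·3 = 10.5; r = 13.7 − 10.5 = 3.2
x=5: ŷ = 9 + 0.5·5 = 11.5; r = 5.9 − 11.5 = -5.6
x=9: ŷ = 9 + 0.5·9 = 13.5; r = 10.5 − 13.5 = -3
x=21: ŷ = 9 + 0.5·21 = 19.5; r = 21.5 − 19.5 = 2
|r| > 3.3: x=1 (|r|=3.4), x=5 (|r|=5.6) → 2

2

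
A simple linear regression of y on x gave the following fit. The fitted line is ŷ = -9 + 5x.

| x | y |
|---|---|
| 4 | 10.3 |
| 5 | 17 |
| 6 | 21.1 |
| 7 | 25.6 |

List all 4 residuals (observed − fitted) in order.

x=4: ŷ = -9 + 5·4 = 11; r = 10.3 − 11 = -0.7
x=5: ŷ = -9 + 5·5 = 16; r = 17 − 16 = 1
x=6: ŷ = -9 + 5·6 = 21; r = 21.1 − 21 = 0.1
x=7: ŷ = -9 + 5·7 = 26; r = 25.6 − 26 = -0.4

-0.7, 1, 0.1, -0.4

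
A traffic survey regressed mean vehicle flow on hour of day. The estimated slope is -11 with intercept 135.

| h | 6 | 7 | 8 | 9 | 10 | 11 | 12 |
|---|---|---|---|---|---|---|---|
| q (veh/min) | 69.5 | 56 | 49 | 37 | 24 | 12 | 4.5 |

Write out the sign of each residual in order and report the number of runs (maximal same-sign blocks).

5 runs

h=6: q̂ = 135 − 11·6 = 69; e = 69.5 − 69 = 0.5
h=7: q̂ = 135 − 11·7 = 58; e = 56 − 58 = -2
h=8: q̂ = 135 − 11·8 = 47; e = 49 − 47 = 2
h=9: q̂ = 135 − 11·9 = 36; e = 37 − 36 = 1
h=10: q̂ = 135 − 11·10 = 25; e = 24 − 25 = -1
h=11: q̂ = 135 − 11·11 = 14; e = 12 − 14 = -2
h=12: q̂ = 135 − 11·12 = 3; e = 4.5 − 3 = 1.5
Signs: + − + + − − +
Runs: +×1, −×1, +×2, −×2, +×1 → 5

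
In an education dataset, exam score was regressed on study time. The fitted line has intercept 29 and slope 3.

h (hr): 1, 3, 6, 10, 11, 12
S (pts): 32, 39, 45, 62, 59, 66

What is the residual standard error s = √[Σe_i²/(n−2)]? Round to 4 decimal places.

s = 2.4495

h=1: ŷ = 29 + 3·1 = 32; e = 32 − 32 = 0
h=3: ŷ = 29 + 3·3 = 38; e = 39 − 38 = 1
h=6: ŷ = 29 + 3·6 = 47; e = 45 − 47 = -2
h=10: ŷ = 29 + 3·10 = 59; e = 62 − 59 = 3
h=11: ŷ = 29 + 3·11 = 62; e = 59 − 62 = -3
h=12: ŷ = 29 + 3·12 = 65; e = 66 − 65 = 1
SSE = 0 + 1 + 4 + 9 + 9 + 1 = 24
s = √(24/4) = √6 ≈ 2.4495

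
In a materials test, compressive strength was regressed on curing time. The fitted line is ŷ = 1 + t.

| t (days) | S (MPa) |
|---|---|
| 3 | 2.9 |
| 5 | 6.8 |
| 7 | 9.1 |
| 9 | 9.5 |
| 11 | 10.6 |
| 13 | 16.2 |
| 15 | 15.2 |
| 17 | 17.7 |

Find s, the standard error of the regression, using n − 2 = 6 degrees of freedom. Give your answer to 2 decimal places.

t=3: ŷ = 1 + 3 = 4; e = 2.9 − 4 = -1.1
t=5: ŷ = 1 + 5 = 6; e = 6.8 − 6 = 0.8
t=7: ŷ = 1 + 7 = 8; e = 9.1 − 8 = 1.1
t=9: ŷ = 1 + 9 = 10; e = 9.5 − 10 = -0.5
t=11: ŷ = 1 + 11 = 12; e = 10.6 − 12 = -1.4
t=13: ŷ = 1 + 13 = 14; e = 16.2 − 14 = 2.2
t=15: ŷ = 1 + 15 = 16; e = 15.2 − 16 = -0.8
t=17: ŷ = 1 + 17 = 18; e = 17.7 − 18 = -0.3
SSE = 1.21 + 0.64 + 1.21 + 0.25 + 1.96 + 4.84 + 0.64 + 0.09 = 10.84
s = √(10.84/6) = √1.80667 ≈ 1.34

s = 1.34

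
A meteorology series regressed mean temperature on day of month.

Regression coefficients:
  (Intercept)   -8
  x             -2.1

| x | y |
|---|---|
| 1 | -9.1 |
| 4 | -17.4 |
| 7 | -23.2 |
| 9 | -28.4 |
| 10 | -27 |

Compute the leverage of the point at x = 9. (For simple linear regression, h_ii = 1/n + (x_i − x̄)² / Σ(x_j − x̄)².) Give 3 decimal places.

h = 0.343

x̄ = (1 + 4 + 7 + 9 + 10)/5 = 6.2
Σ(x − x̄)² = 27.04 + 4.84 + 0.64 + 7.84 + 14.44 = 54.8
h = 1/5 + (2.8)²/54.8 = 0.2 + 0.143066 = 0.343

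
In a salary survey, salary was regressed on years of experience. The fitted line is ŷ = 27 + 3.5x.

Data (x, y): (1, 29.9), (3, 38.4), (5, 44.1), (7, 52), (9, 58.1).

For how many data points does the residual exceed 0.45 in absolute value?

x=1: ŷ = 27 + 3.5·1 = 30.5; r = 29.9 − 30.5 = -0.6
x=3: ŷ = 27 + 3.5·3 = 37.5; r = 38.4 − 37.5 = 0.9
x=5: ŷ = 27 + 3.5·5 = 44.5; r = 44.1 − 44.5 = -0.4
x=7: ŷ = 27 + 3.5·7 = 51.5; r = 52 − 51.5 = 0.5
x=9: ŷ = 27 + 3.5·9 = 58.5; r = 58.1 − 58.5 = -0.4
|r| > 0.45: x=1 (|r|=0.6), x=3 (|r|=0.9), x=7 (|r|=0.5) → 3

3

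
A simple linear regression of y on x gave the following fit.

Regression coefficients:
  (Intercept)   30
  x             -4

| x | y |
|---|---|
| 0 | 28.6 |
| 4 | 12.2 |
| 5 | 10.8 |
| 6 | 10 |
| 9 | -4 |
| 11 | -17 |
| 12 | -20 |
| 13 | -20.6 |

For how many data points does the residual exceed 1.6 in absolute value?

5

x=0: ŷ = 30 − 4·0 = 30; r = 28.6 − 30 = -1.4
x=4: ŷ = 30 − 4·4 = 14; r = 12.2 − 14 = -1.8
x=5: ŷ = 30 − 4·5 = 10; r = 10.8 − 10 = 0.8
x=6: ŷ = 30 − 4·6 = 6; r = 10 − 6 = 4
x=9: ŷ = 30 − 4·9 = -6; r = -4 − (-6) = 2
x=11: ŷ = 30 − 4·11 = -14; r = -17 − (-14) = -3
x=12: ŷ = 30 − 4·12 = -18; r = -20 − (-18) = -2
x=13: ŷ = 30 − 4·13 = -22; r = -20.6 − (-22) = 1.4
|r| > 1.6: x=4 (|r|=1.8), x=6 (|r|=4), x=9 (|r|=2), x=11 (|r|=3), x=12 (|r|=2) → 5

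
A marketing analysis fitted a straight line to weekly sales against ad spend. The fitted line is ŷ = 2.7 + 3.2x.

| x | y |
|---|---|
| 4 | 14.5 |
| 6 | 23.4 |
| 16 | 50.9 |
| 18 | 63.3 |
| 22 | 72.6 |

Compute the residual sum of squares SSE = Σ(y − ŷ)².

x=4: ŷ = 2.7 + 3.2·4 = 15.5; r = 14.5 − 15.5 = -1
x=6: ŷ = 2.7 + 3.2·6 = 21.9; r = 23.4 − 21.9 = 1.5
x=16: ŷ = 2.7 + 3.2·16 = 53.9; r = 50.9 − 53.9 = -3
x=18: ŷ = 2.7 + 3.2·18 = 60.3; r = 63.3 − 60.3 = 3
x=22: ŷ = 2.7 + 3.2·22 = 73.1; r = 72.6 − 73.1 = -0.5
SSE = 1 + 2.25 + 9 + 9 + 0.25 = 21.5

SSE = 21.5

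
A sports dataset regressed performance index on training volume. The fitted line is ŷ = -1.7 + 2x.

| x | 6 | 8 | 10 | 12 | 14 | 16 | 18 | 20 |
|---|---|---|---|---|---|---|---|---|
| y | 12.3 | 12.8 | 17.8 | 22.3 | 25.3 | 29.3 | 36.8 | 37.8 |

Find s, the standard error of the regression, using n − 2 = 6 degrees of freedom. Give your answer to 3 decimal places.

x=6: ŷ = -1.7 + 2·6 = 10.3; r = 12.3 − 10.3 = 2
x=8: ŷ = -1.7 + 2·8 = 14.3; r = 12.8 − 14.3 = -1.5
x=10: ŷ = -1.7 + 2·10 = 18.3; r = 17.8 − 18.3 = -0.5
x=12: ŷ = -1.7 + 2·12 = 22.3; r = 22.3 − 22.3 = 0
x=14: ŷ = -1.7 + 2·14 = 26.3; r = 25.3 − 26.3 = -1
x=16: ŷ = -1.7 + 2·16 = 30.3; r = 29.3 − 30.3 = -1
x=18: ŷ = -1.7 + 2·18 = 34.3; r = 36.8 − 34.3 = 2.5
x=20: ŷ = -1.7 + 2·20 = 38.3; r = 37.8 − 38.3 = -0.5
SSE = 4 + 2.25 + 0.25 + 0 + 1 + 1 + 6.25 + 0.25 = 15
s = √(15/6) = √2.5 ≈ 1.581

s = 1.581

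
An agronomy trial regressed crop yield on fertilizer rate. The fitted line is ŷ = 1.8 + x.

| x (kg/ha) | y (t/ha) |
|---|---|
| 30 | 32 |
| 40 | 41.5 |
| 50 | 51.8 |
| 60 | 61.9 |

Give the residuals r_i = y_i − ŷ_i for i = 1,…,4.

x=30: ŷ = 1.8 + 30 = 31.8; r = 32 − 31.8 = 0.2
x=40: ŷ = 1.8 + 40 = 41.8; r = 41.5 − 41.8 = -0.3
x=50: ŷ = 1.8 + 50 = 51.8; r = 51.8 − 51.8 = 0
x=60: ŷ = 1.8 + 60 = 61.8; r = 61.9 − 61.8 = 0.1

0.2, -0.3, 0, 0.1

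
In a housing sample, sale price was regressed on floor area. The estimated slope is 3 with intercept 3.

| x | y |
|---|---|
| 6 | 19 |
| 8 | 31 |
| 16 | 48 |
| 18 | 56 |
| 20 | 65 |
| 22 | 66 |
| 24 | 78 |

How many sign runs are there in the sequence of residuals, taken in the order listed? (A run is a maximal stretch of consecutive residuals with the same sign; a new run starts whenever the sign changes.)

x=6: ŷ = 3 + 3·6 = 21; r = 19 − 21 = -2
x=8: ŷ = 3 + 3·8 = 27; r = 31 − 27 = 4
x=16: ŷ = 3 + 3·16 = 51; r = 48 − 51 = -3
x=18: ŷ = 3 + 3·18 = 57; r = 56 − 57 = -1
x=20: ŷ = 3 + 3·20 = 63; r = 65 − 63 = 2
x=22: ŷ = 3 + 3·22 = 69; r = 66 − 69 = -3
x=24: ŷ = 3 + 3·24 = 75; r = 78 − 75 = 3
Signs: − + − − + − +
Runs: −×1, +×1, −×2, +×1, −×1, +×1 → 6

6 runs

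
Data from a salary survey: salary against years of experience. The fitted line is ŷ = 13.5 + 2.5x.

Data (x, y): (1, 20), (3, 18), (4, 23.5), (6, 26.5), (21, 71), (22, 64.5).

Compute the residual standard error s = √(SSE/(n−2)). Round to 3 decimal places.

s = 4.183

x=1: ŷ = 13.5 + 2.5·1 = 16; e = 20 − 16 = 4
x=3: ŷ = 13.5 + 2.5·3 = 21; e = 18 − 21 = -3
x=4: ŷ = 13.5 + 2.5·4 = 23.5; e = 23.5 − 23.5 = 0
x=6: ŷ = 13.5 + 2.5·6 = 28.5; e = 26.5 − 28.5 = -2
x=21: ŷ = 13.5 + 2.5·21 = 66; e = 71 − 66 = 5
x=22: ŷ = 13.5 + 2.5·22 = 68.5; e = 64.5 − 68.5 = -4
SSE = 16 + 9 + 0 + 4 + 25 + 16 = 70
s = √(70/4) = √17.5 ≈ 4.183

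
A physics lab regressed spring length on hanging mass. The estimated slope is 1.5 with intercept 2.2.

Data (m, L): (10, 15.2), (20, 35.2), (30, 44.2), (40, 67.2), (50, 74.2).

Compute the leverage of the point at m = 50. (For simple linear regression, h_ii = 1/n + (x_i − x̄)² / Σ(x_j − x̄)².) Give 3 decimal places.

h = 0.600

m̄ = (10 + 20 + 30 + 40 + 50)/5 = 30
Σ(m − m̄)² = 400 + 100 + 0 + 100 + 400 = 1000
h = 1/5 + (20)²/1000 = 0.2 + 0.4 = 0.600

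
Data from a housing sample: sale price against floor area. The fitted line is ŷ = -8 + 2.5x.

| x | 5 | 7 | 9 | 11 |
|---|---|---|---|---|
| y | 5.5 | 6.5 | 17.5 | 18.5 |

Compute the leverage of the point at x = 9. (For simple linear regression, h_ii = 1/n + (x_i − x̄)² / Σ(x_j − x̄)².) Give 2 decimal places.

x̄ = (5 + 7 + 9 + 11)/4 = 8
Σ(x − x̄)² = 9 + 1 + 1 + 9 = 20
h = 1/4 + (1)²/20 = 0.25 + 0.05 = 0.30

h = 0.30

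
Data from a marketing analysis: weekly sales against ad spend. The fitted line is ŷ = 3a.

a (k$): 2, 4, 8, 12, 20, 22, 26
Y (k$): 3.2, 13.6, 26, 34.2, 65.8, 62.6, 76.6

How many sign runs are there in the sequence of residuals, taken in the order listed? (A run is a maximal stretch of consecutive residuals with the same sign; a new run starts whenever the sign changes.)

5 runs

a=2: ŷ = 3·2 = 6; r = 3.2 − 6 = -2.8
a=4: ŷ = 3·4 = 12; r = 13.6 − 12 = 1.6
a=8: ŷ = 3·8 = 24; r = 26 − 24 = 2
a=12: ŷ = 3·12 = 36; r = 34.2 − 36 = -1.8
a=20: ŷ = 3·20 = 60; r = 65.8 − 60 = 5.8
a=22: ŷ = 3·22 = 66; r = 62.6 − 66 = -3.4
a=26: ŷ = 3·26 = 78; r = 76.6 − 78 = -1.4
Signs: − + + − + − −
Runs: −×1, +×2, −×1, +×1, −×2 → 5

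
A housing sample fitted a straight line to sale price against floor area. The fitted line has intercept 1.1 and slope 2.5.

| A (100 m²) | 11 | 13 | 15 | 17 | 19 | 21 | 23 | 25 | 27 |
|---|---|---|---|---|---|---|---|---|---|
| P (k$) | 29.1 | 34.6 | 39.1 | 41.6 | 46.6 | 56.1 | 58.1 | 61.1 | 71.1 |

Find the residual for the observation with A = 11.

r = 0.5

ŷ = 1.1 + 2.5·11 = 28.6
r = 29.1 − 28.6 = 0.5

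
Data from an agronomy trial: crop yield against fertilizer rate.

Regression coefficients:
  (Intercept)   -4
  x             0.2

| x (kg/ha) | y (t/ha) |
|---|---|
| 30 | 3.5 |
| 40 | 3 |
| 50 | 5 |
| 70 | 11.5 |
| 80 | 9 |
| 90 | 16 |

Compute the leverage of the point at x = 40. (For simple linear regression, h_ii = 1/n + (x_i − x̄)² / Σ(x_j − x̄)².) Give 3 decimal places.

h = 0.310

x̄ = (30 + 40 + 50 + 70 + 80 + 90)/6 = 60
Σ(x − x̄)² = 900 + 400 + 100 + 100 + 400 + 900 = 2800
h = 1/6 + (-20)²/2800 = 0.166667 + 0.142857 = 0.310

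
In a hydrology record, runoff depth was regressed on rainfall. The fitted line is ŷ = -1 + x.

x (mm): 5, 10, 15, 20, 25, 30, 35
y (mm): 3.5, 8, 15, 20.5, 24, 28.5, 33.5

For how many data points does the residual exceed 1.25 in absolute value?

1

x=5: ŷ = -1 + 5 = 4; e = 3.5 − 4 = -0.5
x=10: ŷ = -1 + 10 = 9; e = 8 − 9 = -1
x=15: ŷ = -1 + 15 = 14; e = 15 − 14 = 1
x=20: ŷ = -1 + 20 = 19; e = 20.5 − 19 = 1.5
x=25: ŷ = -1 + 25 = 24; e = 24 − 24 = 0
x=30: ŷ = -1 + 30 = 29; e = 28.5 − 29 = -0.5
x=35: ŷ = -1 + 35 = 34; e = 33.5 − 34 = -0.5
|e| > 1.25: x=20 (|e|=1.5) → 1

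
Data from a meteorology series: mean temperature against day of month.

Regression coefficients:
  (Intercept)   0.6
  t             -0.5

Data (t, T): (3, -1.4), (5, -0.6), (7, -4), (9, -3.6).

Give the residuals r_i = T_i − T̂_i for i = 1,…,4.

t=3: T̂ = 0.6 − 0.5·3 = -0.9; r = -1.4 − (-0.9) = -0.5
t=5: T̂ = 0.6 − 0.5·5 = -1.9; r = -0.6 − (-1.9) = 1.3
t=7: T̂ = 0.6 − 0.5·7 = -2.9; r = -4 − (-2.9) = -1.1
t=9: T̂ = 0.6 − 0.5·9 = -3.9; r = -3.6 − (-3.9) = 0.3

-0.5, 1.3, -1.1, 0.3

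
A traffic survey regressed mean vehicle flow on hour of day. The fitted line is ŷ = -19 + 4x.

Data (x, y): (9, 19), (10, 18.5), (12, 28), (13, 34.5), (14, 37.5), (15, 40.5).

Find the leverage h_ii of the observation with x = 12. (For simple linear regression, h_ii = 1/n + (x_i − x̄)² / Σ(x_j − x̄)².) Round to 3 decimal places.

x̄ = (9 + 10 + 12 + 13 + 14 + 15)/6 = 12.1667
Σ(x − x̄)² = 10.0278 + 4.69444 + 0.0277778 + 0.694444 + 3.36111 + 8.02778 = 26.8333
h = 1/6 + (-0.166667)²/26.8333 = 0.166667 + 0.0010352 = 0.168

h = 0.168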